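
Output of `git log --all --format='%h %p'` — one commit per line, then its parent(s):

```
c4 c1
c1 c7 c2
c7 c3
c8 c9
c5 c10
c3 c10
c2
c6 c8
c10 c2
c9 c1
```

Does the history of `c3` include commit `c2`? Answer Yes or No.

Ancestors of c3 (commits reachable by following parents): {c10, c2, c3}.
c2 is in that set, so it is an ancestor of c3.

Yes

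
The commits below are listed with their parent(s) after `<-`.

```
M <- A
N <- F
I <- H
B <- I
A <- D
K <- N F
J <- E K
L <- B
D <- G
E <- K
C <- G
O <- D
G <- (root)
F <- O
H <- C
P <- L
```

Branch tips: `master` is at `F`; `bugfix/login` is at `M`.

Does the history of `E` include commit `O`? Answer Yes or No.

Ancestors of E (commits reachable by following parents): {D, E, F, G, K, N, O}.
O is in that set, so it is an ancestor of E.

Yes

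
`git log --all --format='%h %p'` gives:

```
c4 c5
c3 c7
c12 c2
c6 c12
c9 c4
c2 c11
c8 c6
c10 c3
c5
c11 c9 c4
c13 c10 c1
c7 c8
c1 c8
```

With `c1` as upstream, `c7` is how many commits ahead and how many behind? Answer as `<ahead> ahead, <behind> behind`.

1 ahead, 1 behind

Reachable from c7: {c11, c12, c2, c4, c5, c6, c7, c8, c9}.
Reachable from c1: {c1, c11, c12, c2, c4, c5, c6, c8, c9}.
Only in c7's history (ahead): {c7} — 1.
Only in c1's history (behind): {c1} — 1.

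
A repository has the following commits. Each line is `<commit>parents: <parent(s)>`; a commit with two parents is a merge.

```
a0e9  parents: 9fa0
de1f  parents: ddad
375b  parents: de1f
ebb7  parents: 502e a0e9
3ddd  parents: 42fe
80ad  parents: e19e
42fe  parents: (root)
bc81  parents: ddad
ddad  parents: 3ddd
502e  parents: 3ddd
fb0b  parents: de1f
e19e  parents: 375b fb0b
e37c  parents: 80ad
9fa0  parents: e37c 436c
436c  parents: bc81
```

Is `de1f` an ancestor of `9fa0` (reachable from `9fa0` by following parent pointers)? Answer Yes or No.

Yes

Ancestors of 9fa0 (commits reachable by following parents): {375b, 3ddd, 42fe, 436c, 80ad, 9fa0, bc81, ddad, de1f, e19e, e37c, fb0b}.
de1f is in that set, so it is an ancestor of 9fa0.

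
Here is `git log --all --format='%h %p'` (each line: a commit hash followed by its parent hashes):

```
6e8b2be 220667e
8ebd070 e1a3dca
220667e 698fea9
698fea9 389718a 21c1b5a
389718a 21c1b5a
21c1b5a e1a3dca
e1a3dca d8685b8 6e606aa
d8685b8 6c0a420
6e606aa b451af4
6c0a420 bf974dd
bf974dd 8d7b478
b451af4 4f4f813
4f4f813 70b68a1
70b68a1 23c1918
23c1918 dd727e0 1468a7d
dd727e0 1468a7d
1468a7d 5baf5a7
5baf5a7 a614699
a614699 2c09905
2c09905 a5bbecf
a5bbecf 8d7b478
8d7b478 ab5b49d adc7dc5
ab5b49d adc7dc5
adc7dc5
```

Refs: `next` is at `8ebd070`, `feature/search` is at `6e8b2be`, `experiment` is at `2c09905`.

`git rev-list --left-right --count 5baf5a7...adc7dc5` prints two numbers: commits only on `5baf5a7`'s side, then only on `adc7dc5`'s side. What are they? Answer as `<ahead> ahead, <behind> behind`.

Reachable from 5baf5a7: {2c09905, 5baf5a7, 8d7b478, a5bbecf, a614699, ab5b49d, adc7dc5}.
Reachable from adc7dc5: {adc7dc5}.
Only in 5baf5a7's history (ahead): {2c09905, 5baf5a7, 8d7b478, a5bbecf, a614699, ab5b49d} — 6.
Only in adc7dc5's history (behind): {} — 0.

6 ahead, 0 behind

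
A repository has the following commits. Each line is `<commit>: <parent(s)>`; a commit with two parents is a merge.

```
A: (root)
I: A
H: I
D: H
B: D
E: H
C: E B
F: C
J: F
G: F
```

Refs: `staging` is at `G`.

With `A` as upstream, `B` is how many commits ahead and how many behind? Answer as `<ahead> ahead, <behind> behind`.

4 ahead, 0 behind

Reachable from B: {A, B, D, H, I}.
Reachable from A: {A}.
Only in B's history (ahead): {B, D, H, I} — 4.
Only in A's history (behind): {} — 0.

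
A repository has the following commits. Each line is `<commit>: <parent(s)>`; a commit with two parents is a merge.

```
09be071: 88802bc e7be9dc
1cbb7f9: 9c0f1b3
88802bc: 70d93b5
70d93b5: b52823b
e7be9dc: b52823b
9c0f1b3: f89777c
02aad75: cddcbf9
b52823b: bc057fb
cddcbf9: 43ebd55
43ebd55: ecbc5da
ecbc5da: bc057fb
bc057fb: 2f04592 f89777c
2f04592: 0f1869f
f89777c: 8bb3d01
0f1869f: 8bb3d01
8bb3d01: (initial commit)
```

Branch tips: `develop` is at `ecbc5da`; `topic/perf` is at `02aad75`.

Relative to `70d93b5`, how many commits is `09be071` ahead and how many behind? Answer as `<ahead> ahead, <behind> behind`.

3 ahead, 0 behind

Reachable from 09be071: {09be071, 0f1869f, 2f04592, 70d93b5, 88802bc, 8bb3d01, b52823b, bc057fb, e7be9dc, f89777c}.
Reachable from 70d93b5: {0f1869f, 2f04592, 70d93b5, 8bb3d01, b52823b, bc057fb, f89777c}.
Only in 09be071's history (ahead): {09be071, 88802bc, e7be9dc} — 3.
Only in 70d93b5's history (behind): {} — 0.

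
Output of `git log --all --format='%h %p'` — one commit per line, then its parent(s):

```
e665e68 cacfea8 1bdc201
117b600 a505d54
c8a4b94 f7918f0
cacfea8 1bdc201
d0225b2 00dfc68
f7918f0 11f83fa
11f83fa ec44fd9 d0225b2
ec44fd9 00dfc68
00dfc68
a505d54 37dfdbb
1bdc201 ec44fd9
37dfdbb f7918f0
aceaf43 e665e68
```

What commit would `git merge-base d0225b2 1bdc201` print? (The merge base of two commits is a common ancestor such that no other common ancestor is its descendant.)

00dfc68

Ancestors of d0225b2: {00dfc68, d0225b2}.
Ancestors of 1bdc201: {00dfc68, 1bdc201, ec44fd9}.
Common ancestors: {00dfc68}.
The only common ancestor is 00dfc68, so it is the merge base.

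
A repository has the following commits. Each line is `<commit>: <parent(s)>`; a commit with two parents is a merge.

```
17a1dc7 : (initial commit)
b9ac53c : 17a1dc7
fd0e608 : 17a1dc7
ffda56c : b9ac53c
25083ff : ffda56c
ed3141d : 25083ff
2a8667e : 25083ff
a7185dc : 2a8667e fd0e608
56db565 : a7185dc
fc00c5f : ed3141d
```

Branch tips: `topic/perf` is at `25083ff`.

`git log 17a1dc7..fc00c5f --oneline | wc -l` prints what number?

Reachable from fc00c5f: {17a1dc7, 25083ff, b9ac53c, ed3141d, fc00c5f, ffda56c}.
Reachable from 17a1dc7: {17a1dc7}.
In fc00c5f's history but not 17a1dc7's: {25083ff, b9ac53c, ed3141d, fc00c5f, ffda56c} — 5 commits.

5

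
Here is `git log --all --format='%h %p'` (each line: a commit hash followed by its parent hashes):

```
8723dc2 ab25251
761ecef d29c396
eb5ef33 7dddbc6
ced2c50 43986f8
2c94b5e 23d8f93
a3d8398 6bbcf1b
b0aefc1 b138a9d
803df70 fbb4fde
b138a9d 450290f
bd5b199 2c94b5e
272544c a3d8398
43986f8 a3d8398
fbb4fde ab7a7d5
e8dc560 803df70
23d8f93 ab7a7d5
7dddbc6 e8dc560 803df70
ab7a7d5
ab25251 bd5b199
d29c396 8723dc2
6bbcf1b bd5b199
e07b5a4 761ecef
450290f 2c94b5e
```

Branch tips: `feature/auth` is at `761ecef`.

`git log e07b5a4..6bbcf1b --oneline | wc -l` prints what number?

Reachable from 6bbcf1b: {23d8f93, 2c94b5e, 6bbcf1b, ab7a7d5, bd5b199}.
Reachable from e07b5a4: {23d8f93, 2c94b5e, 761ecef, 8723dc2, ab25251, ab7a7d5, bd5b199, d29c396, e07b5a4}.
In 6bbcf1b's history but not e07b5a4's: {6bbcf1b} — 1 commit.

1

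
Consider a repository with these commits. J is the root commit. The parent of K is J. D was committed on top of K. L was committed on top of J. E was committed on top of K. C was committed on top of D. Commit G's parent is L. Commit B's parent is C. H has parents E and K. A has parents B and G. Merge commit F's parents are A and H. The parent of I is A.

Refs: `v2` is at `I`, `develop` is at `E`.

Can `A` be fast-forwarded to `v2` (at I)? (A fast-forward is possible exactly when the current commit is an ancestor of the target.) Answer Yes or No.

Yes

A fast-forward from A to I is possible iff A is an ancestor of I.
Ancestors of I: {A, B, C, D, G, I, J, K, L}.
A is among them, so fast-forward is possible.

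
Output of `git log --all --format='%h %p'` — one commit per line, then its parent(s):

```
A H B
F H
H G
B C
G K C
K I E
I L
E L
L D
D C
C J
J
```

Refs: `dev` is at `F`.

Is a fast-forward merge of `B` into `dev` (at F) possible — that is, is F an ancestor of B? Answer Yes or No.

A fast-forward from F to B is possible iff F is an ancestor of B.
Ancestors of B: {B, C, J}.
F is not among them, so fast-forward is not possible.

No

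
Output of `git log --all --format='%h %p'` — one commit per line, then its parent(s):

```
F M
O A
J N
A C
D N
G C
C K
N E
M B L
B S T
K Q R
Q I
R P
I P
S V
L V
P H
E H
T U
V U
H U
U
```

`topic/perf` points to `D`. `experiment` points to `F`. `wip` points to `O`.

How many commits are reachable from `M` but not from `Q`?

6

Reachable from M: {B, L, M, S, T, U, V}.
Reachable from Q: {H, I, P, Q, U}.
In M's history but not Q's: {B, L, M, S, T, V} — 6 commits.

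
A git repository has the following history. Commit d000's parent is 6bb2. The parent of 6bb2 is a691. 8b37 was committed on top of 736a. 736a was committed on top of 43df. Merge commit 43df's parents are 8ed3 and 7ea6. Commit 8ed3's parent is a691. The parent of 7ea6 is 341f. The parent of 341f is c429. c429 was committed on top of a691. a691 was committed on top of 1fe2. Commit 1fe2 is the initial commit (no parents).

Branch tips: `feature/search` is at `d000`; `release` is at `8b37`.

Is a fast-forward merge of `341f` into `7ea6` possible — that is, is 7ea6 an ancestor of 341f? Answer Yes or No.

No

A fast-forward from 7ea6 to 341f is possible iff 7ea6 is an ancestor of 341f.
Ancestors of 341f: {1fe2, 341f, a691, c429}.
7ea6 is not among them, so fast-forward is not possible.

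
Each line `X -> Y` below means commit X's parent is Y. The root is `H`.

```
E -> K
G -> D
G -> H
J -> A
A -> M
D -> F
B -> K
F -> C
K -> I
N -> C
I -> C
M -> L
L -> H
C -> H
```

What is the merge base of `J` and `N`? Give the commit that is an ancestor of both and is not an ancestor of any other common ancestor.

Ancestors of J: {A, H, J, L, M}.
Ancestors of N: {C, H, N}.
Common ancestors: {H}.
The only common ancestor is H, so it is the merge base.

H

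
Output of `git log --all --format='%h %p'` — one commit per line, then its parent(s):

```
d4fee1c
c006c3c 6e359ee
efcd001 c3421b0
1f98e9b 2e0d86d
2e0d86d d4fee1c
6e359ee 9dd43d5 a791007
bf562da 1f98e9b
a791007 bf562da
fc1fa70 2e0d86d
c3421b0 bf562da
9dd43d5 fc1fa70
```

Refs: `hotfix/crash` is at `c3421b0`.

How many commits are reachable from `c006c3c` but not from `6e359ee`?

1

Reachable from c006c3c: {1f98e9b, 2e0d86d, 6e359ee, 9dd43d5, a791007, bf562da, c006c3c, d4fee1c, fc1fa70}.
Reachable from 6e359ee: {1f98e9b, 2e0d86d, 6e359ee, 9dd43d5, a791007, bf562da, d4fee1c, fc1fa70}.
In c006c3c's history but not 6e359ee's: {c006c3c} — 1 commit.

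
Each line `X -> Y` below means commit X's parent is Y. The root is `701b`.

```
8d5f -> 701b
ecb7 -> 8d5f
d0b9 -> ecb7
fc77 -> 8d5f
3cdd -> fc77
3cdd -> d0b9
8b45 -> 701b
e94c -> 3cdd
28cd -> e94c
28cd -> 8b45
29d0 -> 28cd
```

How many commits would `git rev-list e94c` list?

7

Walking parent pointers from e94c: reachable set = {3cdd, 701b, 8d5f, d0b9, e94c, ecb7, fc77}.
That is 7 commits.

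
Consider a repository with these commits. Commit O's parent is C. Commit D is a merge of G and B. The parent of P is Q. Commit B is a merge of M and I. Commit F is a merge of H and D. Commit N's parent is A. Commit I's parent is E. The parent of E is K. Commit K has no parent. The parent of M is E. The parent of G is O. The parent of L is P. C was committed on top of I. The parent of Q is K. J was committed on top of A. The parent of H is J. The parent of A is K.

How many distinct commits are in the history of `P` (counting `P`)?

3

Walking parent pointers from P: reachable set = {K, P, Q}.
That is 3 commits.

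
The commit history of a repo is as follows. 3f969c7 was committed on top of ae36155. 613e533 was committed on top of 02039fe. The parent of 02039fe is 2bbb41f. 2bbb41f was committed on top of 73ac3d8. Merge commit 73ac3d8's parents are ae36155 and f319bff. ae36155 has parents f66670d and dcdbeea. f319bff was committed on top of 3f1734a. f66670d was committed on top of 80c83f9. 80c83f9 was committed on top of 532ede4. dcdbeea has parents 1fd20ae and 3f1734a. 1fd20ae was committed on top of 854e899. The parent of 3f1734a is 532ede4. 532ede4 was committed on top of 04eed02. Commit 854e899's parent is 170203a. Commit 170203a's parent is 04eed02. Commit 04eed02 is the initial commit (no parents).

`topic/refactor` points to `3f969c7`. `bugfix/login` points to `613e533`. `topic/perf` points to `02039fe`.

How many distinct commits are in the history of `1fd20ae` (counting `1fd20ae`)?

4

Walking parent pointers from 1fd20ae: reachable set = {04eed02, 170203a, 1fd20ae, 854e899}.
That is 4 commits.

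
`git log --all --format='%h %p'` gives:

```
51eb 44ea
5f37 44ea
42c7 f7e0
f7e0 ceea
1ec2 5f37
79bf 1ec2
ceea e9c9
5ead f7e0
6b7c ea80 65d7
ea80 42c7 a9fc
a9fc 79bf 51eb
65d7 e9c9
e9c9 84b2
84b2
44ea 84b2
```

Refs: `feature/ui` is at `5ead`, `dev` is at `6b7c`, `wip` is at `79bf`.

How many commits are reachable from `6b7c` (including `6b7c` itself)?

14

Walking parent pointers from 6b7c: reachable set = {1ec2, 42c7, 44ea, 51eb, 5f37, 65d7, 6b7c, 79bf, 84b2, a9fc, ceea, e9c9, ea80, f7e0}.
That is 14 commits.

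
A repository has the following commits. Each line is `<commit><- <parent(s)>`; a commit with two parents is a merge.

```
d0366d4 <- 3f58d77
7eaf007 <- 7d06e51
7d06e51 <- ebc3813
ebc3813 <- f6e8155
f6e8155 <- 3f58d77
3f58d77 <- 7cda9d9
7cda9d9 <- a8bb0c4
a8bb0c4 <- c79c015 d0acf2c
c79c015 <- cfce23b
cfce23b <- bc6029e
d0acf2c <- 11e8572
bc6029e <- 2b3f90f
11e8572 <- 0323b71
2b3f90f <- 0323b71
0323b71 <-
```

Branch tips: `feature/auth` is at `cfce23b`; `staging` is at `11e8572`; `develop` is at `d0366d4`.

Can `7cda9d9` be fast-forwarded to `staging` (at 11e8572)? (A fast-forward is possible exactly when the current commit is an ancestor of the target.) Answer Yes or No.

No

A fast-forward from 7cda9d9 to 11e8572 is possible iff 7cda9d9 is an ancestor of 11e8572.
Ancestors of 11e8572: {0323b71, 11e8572}.
7cda9d9 is not among them, so fast-forward is not possible.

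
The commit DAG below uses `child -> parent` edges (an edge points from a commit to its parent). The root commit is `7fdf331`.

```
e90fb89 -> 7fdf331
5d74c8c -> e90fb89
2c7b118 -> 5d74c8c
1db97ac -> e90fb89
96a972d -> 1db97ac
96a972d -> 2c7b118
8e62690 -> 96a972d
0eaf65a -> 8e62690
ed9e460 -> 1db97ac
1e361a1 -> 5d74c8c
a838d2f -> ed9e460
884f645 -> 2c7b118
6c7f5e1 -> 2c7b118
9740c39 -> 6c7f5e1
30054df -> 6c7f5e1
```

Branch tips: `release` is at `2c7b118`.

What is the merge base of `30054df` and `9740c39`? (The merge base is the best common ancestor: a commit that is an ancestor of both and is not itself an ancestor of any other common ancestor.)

6c7f5e1

Ancestors of 30054df: {2c7b118, 30054df, 5d74c8c, 6c7f5e1, 7fdf331, e90fb89}.
Ancestors of 9740c39: {2c7b118, 5d74c8c, 6c7f5e1, 7fdf331, 9740c39, e90fb89}.
Common ancestors: {2c7b118, 5d74c8c, 6c7f5e1, 7fdf331, e90fb89}.
Among these, 6c7f5e1 is not an ancestor of any other common ancestor — it is the merge base.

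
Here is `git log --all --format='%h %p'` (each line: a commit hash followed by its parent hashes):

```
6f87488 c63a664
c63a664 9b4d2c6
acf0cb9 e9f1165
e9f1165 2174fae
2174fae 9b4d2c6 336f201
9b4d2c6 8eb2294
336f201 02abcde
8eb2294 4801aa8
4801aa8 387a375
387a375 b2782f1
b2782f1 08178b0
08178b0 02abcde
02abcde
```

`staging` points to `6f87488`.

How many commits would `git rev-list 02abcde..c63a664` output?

Reachable from c63a664: {02abcde, 08178b0, 387a375, 4801aa8, 8eb2294, 9b4d2c6, b2782f1, c63a664}.
Reachable from 02abcde: {02abcde}.
In c63a664's history but not 02abcde's: {08178b0, 387a375, 4801aa8, 8eb2294, 9b4d2c6, b2782f1, c63a664} — 7 commits.

7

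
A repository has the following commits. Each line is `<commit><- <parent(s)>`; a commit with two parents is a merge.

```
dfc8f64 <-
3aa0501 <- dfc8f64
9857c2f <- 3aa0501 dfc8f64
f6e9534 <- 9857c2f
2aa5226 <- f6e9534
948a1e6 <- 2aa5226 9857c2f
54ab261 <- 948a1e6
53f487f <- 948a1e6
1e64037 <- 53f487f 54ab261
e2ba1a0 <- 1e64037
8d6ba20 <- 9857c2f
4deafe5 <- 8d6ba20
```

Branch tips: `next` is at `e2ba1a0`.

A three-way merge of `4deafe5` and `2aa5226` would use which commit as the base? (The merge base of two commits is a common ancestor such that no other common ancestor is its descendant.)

Ancestors of 4deafe5: {3aa0501, 4deafe5, 8d6ba20, 9857c2f, dfc8f64}.
Ancestors of 2aa5226: {2aa5226, 3aa0501, 9857c2f, dfc8f64, f6e9534}.
Common ancestors: {3aa0501, 9857c2f, dfc8f64}.
Among these, 9857c2f is not an ancestor of any other common ancestor — it is the merge base.

9857c2f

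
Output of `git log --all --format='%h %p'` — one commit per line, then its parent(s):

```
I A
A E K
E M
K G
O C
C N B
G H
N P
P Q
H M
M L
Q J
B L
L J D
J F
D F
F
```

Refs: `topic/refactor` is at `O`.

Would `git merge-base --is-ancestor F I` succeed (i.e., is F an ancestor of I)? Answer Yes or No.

Yes

Ancestors of I (commits reachable by following parents): {A, D, E, F, G, H, I, J, K, L, M}.
F is in that set, so it is an ancestor of I.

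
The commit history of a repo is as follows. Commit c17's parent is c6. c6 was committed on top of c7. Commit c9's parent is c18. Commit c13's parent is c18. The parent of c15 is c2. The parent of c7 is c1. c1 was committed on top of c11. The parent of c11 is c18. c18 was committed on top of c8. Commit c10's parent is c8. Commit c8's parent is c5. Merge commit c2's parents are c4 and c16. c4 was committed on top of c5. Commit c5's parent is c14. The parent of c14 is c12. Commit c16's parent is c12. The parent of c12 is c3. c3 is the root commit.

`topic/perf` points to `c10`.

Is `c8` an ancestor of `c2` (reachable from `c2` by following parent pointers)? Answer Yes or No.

No

Ancestors of c2: {c12, c14, c16, c2, c3, c4, c5}.
c8 is not in that set, so it is not an ancestor of c2.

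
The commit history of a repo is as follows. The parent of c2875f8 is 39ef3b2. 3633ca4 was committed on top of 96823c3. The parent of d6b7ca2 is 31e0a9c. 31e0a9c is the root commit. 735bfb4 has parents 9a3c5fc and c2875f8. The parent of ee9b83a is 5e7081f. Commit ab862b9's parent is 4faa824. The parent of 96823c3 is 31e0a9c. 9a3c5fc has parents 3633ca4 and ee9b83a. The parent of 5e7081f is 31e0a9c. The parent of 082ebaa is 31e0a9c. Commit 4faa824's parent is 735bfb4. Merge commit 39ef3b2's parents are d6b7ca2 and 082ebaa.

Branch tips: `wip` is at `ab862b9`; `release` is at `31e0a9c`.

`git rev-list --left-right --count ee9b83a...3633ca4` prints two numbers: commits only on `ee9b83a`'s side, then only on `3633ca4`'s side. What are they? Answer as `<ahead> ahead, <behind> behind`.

2 ahead, 2 behind

Reachable from ee9b83a: {31e0a9c, 5e7081f, ee9b83a}.
Reachable from 3633ca4: {31e0a9c, 3633ca4, 96823c3}.
Only in ee9b83a's history (ahead): {5e7081f, ee9b83a} — 2.
Only in 3633ca4's history (behind): {3633ca4, 96823c3} — 2.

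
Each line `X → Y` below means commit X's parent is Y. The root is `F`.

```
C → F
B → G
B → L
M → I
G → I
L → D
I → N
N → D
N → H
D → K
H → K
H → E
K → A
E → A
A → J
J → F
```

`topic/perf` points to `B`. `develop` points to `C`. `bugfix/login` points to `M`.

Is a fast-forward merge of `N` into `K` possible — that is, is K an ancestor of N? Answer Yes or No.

Yes

A fast-forward from K to N is possible iff K is an ancestor of N.
Ancestors of N: {A, D, E, F, H, J, K, N}.
K is among them, so fast-forward is possible.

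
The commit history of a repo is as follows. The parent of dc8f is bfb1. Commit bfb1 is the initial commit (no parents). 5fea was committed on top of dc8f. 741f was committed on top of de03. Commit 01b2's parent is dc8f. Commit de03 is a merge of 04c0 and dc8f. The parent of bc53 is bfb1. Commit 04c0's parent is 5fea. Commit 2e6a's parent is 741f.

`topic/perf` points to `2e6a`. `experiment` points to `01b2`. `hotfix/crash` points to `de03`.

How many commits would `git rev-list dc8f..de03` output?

Reachable from de03: {04c0, 5fea, bfb1, dc8f, de03}.
Reachable from dc8f: {bfb1, dc8f}.
In de03's history but not dc8f's: {04c0, 5fea, de03} — 3 commits.

3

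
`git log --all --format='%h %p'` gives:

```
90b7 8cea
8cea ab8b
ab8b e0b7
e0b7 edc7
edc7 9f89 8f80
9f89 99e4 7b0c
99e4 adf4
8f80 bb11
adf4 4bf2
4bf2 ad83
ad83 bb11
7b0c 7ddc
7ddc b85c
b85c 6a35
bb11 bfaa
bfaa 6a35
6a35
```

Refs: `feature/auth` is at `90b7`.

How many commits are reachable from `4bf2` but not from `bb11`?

Reachable from 4bf2: {4bf2, 6a35, ad83, bb11, bfaa}.
Reachable from bb11: {6a35, bb11, bfaa}.
In 4bf2's history but not bb11's: {4bf2, ad83} — 2 commits.

2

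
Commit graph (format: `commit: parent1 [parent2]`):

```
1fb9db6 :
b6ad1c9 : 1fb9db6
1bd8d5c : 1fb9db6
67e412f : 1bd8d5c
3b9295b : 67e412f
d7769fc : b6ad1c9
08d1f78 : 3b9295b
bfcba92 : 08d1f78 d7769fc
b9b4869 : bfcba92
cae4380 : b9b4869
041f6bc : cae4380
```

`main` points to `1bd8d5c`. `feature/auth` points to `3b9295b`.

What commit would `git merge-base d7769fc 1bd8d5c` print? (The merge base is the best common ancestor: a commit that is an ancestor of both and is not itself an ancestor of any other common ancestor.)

1fb9db6

Ancestors of d7769fc: {1fb9db6, b6ad1c9, d7769fc}.
Ancestors of 1bd8d5c: {1bd8d5c, 1fb9db6}.
Common ancestors: {1fb9db6}.
The only common ancestor is 1fb9db6, so it is the merge base.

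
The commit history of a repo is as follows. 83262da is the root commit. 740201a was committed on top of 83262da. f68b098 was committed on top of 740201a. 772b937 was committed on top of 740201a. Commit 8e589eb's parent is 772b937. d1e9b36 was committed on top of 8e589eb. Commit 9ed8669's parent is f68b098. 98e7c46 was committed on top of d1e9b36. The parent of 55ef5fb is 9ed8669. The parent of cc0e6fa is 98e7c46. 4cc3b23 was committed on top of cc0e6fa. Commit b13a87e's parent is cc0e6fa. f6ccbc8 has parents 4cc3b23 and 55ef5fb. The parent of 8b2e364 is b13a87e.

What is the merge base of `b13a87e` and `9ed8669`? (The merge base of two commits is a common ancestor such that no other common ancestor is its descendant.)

Ancestors of b13a87e: {740201a, 772b937, 83262da, 8e589eb, 98e7c46, b13a87e, cc0e6fa, d1e9b36}.
Ancestors of 9ed8669: {740201a, 83262da, 9ed8669, f68b098}.
Common ancestors: {740201a, 83262da}.
Among these, 740201a is not an ancestor of any other common ancestor — it is the merge base.

740201a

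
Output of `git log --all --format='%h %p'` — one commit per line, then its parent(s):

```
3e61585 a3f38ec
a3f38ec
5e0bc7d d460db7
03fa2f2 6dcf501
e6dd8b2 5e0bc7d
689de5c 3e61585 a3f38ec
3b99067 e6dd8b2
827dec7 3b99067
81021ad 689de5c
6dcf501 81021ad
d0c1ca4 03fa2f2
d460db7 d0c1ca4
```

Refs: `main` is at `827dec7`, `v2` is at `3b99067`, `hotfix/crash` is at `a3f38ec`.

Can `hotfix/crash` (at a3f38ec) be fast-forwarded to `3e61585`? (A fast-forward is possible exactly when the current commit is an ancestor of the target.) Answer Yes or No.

Yes

A fast-forward from a3f38ec to 3e61585 is possible iff a3f38ec is an ancestor of 3e61585.
Ancestors of 3e61585: {3e61585, a3f38ec}.
a3f38ec is among them, so fast-forward is possible.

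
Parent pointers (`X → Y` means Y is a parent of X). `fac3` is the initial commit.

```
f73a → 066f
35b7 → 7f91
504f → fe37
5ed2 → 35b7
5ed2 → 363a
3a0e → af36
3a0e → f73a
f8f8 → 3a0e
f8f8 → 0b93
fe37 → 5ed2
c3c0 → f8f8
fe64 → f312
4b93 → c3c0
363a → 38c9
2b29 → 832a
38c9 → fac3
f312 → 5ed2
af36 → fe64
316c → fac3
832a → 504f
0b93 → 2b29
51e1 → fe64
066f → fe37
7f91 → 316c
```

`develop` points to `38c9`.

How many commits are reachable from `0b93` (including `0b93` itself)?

Walking parent pointers from 0b93: reachable set = {0b93, 2b29, 316c, 35b7, 363a, 38c9, 504f, 5ed2, 7f91, 832a, fac3, fe37}.
That is 12 commits.

12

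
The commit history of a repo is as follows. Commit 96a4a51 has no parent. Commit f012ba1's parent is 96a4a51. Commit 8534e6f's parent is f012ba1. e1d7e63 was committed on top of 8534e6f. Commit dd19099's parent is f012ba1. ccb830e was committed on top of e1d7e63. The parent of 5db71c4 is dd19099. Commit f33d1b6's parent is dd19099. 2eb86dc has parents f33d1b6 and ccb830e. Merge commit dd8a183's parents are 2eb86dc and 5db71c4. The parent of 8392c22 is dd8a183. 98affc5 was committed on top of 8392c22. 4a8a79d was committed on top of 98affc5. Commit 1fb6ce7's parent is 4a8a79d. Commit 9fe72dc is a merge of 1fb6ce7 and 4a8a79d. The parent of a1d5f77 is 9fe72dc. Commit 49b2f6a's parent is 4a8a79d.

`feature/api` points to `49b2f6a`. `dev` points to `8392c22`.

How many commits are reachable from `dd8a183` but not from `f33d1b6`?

6

Reachable from dd8a183: {2eb86dc, 5db71c4, 8534e6f, 96a4a51, ccb830e, dd19099, dd8a183, e1d7e63, f012ba1, f33d1b6}.
Reachable from f33d1b6: {96a4a51, dd19099, f012ba1, f33d1b6}.
In dd8a183's history but not f33d1b6's: {2eb86dc, 5db71c4, 8534e6f, ccb830e, dd8a183, e1d7e63} — 6 commits.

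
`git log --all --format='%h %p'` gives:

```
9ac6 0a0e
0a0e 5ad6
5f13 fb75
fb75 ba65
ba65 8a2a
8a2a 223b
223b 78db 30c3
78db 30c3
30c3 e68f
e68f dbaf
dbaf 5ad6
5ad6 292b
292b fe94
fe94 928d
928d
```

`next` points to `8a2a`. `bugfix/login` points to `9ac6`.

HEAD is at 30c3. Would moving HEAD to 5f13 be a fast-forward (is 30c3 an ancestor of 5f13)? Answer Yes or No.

A fast-forward from 30c3 to 5f13 is possible iff 30c3 is an ancestor of 5f13.
Ancestors of 5f13: {223b, 292b, 30c3, 5ad6, 5f13, 78db, 8a2a, 928d, ba65, dbaf, e68f, fb75, fe94}.
30c3 is among them, so fast-forward is possible.

Yes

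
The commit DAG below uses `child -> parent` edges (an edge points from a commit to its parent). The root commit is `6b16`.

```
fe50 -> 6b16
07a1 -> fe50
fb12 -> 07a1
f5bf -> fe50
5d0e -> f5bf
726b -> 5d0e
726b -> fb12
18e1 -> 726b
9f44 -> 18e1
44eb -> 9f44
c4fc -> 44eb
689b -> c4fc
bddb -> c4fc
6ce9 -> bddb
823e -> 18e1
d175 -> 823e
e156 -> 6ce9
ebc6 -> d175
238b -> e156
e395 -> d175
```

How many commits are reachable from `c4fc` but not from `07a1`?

Reachable from c4fc: {07a1, 18e1, 44eb, 5d0e, 6b16, 726b, 9f44, c4fc, f5bf, fb12, fe50}.
Reachable from 07a1: {07a1, 6b16, fe50}.
In c4fc's history but not 07a1's: {18e1, 44eb, 5d0e, 726b, 9f44, c4fc, f5bf, fb12} — 8 commits.

8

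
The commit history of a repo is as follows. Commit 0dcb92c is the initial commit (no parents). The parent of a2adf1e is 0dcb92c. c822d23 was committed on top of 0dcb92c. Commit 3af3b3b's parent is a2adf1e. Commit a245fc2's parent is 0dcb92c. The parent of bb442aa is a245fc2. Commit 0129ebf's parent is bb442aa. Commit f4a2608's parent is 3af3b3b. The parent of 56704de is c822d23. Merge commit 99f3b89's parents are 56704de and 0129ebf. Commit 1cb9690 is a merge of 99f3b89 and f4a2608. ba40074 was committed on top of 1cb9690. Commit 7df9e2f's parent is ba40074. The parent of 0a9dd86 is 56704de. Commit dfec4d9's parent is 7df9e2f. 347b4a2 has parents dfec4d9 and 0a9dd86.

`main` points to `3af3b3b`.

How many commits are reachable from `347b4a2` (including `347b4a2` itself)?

16

Walking parent pointers from 347b4a2: reachable set = {0129ebf, 0a9dd86, 0dcb92c, 1cb9690, 347b4a2, 3af3b3b, 56704de, 7df9e2f, 99f3b89, a245fc2, a2adf1e, ba40074, bb442aa, c822d23, dfec4d9, f4a2608}.
That is 16 commits.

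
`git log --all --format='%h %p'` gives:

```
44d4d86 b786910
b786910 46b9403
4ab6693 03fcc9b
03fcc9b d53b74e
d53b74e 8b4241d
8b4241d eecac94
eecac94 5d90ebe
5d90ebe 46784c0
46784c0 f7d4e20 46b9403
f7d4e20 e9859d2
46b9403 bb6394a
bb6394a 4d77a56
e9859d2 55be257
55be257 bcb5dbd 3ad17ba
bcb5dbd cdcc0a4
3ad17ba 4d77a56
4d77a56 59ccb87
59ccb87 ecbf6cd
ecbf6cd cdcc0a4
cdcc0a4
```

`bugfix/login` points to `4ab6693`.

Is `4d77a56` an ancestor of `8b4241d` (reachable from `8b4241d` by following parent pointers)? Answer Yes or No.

Yes

Ancestors of 8b4241d (commits reachable by following parents): {3ad17ba, 46784c0, 46b9403, 4d77a56, 55be257, 59ccb87, 5d90ebe, 8b4241d, bb6394a, bcb5dbd, cdcc0a4, e9859d2, ecbf6cd, eecac94, f7d4e20}.
4d77a56 is in that set, so it is an ancestor of 8b4241d.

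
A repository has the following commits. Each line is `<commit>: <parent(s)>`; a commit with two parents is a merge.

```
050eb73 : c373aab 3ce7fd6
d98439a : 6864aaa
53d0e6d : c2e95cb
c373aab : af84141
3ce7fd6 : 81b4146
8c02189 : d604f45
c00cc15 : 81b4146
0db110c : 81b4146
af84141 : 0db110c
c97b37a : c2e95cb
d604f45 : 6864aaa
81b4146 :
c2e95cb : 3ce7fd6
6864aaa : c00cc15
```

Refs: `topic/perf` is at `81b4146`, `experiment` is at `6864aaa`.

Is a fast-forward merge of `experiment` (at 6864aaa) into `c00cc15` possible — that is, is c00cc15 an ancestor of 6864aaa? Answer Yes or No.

Yes

A fast-forward from c00cc15 to 6864aaa is possible iff c00cc15 is an ancestor of 6864aaa.
Ancestors of 6864aaa: {6864aaa, 81b4146, c00cc15}.
c00cc15 is among them, so fast-forward is possible.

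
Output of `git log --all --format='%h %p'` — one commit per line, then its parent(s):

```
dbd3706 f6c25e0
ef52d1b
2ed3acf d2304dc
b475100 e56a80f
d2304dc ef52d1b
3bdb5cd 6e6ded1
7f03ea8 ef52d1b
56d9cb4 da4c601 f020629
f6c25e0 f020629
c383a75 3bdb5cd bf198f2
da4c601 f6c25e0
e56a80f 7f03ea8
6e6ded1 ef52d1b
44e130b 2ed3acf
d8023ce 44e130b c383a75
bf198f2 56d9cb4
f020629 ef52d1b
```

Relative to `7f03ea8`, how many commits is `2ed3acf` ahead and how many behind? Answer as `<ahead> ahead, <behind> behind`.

Reachable from 2ed3acf: {2ed3acf, d2304dc, ef52d1b}.
Reachable from 7f03ea8: {7f03ea8, ef52d1b}.
Only in 2ed3acf's history (ahead): {2ed3acf, d2304dc} — 2.
Only in 7f03ea8's history (behind): {7f03ea8} — 1.

2 ahead, 1 behind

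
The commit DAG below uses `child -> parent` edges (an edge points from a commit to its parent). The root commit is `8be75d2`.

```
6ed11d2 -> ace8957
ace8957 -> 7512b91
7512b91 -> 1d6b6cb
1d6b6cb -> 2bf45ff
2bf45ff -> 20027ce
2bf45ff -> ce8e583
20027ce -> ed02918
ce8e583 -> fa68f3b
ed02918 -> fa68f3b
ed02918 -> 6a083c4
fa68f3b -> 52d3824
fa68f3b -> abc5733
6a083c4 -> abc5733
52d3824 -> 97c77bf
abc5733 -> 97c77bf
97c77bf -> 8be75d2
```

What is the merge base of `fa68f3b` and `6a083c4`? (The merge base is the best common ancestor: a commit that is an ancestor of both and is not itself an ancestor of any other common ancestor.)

Ancestors of fa68f3b: {52d3824, 8be75d2, 97c77bf, abc5733, fa68f3b}.
Ancestors of 6a083c4: {6a083c4, 8be75d2, 97c77bf, abc5733}.
Common ancestors: {8be75d2, 97c77bf, abc5733}.
Among these, abc5733 is not an ancestor of any other common ancestor — it is the merge base.

abc5733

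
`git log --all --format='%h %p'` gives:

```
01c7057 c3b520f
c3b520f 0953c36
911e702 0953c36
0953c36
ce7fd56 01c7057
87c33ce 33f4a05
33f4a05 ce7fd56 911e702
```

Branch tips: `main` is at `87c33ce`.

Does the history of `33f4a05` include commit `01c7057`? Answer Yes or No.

Yes

Ancestors of 33f4a05 (commits reachable by following parents): {01c7057, 0953c36, 33f4a05, 911e702, c3b520f, ce7fd56}.
01c7057 is in that set, so it is an ancestor of 33f4a05.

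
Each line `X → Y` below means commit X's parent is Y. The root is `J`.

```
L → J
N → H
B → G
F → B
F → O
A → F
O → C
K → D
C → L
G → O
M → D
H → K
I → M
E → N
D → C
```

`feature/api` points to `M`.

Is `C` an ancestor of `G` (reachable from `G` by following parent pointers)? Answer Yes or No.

Ancestors of G (commits reachable by following parents): {C, G, J, L, O}.
C is in that set, so it is an ancestor of G.

Yes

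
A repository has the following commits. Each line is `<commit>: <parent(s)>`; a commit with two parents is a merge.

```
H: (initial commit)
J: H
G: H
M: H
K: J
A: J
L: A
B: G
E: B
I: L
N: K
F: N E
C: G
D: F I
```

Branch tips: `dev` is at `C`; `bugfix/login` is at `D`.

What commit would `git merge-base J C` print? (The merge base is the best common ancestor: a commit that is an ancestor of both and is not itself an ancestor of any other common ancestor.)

Ancestors of J: {H, J}.
Ancestors of C: {C, G, H}.
Common ancestors: {H}.
The only common ancestor is H, so it is the merge base.

H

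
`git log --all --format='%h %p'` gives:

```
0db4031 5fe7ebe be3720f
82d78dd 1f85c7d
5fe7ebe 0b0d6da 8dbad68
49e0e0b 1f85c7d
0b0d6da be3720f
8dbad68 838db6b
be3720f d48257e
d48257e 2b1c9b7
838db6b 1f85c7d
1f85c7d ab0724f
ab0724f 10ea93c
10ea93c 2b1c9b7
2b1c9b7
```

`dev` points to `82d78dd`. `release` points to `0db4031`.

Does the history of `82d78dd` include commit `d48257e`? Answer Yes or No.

No

Ancestors of 82d78dd: {10ea93c, 1f85c7d, 2b1c9b7, 82d78dd, ab0724f}.
d48257e is not in that set, so it is not an ancestor of 82d78dd.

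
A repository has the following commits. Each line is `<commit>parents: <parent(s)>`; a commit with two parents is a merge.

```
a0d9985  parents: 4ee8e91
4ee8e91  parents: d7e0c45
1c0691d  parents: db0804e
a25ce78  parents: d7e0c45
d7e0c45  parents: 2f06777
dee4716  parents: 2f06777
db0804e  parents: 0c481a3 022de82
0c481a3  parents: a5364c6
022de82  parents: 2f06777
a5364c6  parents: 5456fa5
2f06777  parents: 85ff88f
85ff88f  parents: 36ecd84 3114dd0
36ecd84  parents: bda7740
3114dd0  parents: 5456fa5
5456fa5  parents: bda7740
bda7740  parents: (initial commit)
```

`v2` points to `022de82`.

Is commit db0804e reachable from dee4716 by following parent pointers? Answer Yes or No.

No

Ancestors of dee4716: {2f06777, 3114dd0, 36ecd84, 5456fa5, 85ff88f, bda7740, dee4716}.
db0804e is not in that set, so it is not an ancestor of dee4716.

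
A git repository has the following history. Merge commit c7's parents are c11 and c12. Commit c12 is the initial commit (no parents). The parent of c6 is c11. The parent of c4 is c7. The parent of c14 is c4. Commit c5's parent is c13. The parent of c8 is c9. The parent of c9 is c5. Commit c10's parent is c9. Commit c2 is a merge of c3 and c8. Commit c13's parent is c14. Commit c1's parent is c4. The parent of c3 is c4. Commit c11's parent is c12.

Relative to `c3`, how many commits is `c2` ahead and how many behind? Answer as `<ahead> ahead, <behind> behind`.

Reachable from c2: {c11, c12, c13, c14, c2, c3, c4, c5, c7, c8, c9}.
Reachable from c3: {c11, c12, c3, c4, c7}.
Only in c2's history (ahead): {c13, c14, c2, c5, c8, c9} — 6.
Only in c3's history (behind): {} — 0.

6 ahead, 0 behind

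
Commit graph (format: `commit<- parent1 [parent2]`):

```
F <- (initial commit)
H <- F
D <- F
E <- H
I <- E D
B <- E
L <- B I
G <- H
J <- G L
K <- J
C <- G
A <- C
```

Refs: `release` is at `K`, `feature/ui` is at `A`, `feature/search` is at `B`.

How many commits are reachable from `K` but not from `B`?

6

Reachable from K: {B, D, E, F, G, H, I, J, K, L}.
Reachable from B: {B, E, F, H}.
In K's history but not B's: {D, G, I, J, K, L} — 6 commits.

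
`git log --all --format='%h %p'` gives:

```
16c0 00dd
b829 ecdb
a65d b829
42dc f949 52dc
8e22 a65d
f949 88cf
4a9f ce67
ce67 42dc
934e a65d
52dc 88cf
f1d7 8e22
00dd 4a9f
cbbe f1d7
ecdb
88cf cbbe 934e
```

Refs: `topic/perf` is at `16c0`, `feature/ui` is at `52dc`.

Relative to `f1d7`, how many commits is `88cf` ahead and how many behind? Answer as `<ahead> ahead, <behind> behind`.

3 ahead, 0 behind

Reachable from 88cf: {88cf, 8e22, 934e, a65d, b829, cbbe, ecdb, f1d7}.
Reachable from f1d7: {8e22, a65d, b829, ecdb, f1d7}.
Only in 88cf's history (ahead): {88cf, 934e, cbbe} — 3.
Only in f1d7's history (behind): {} — 0.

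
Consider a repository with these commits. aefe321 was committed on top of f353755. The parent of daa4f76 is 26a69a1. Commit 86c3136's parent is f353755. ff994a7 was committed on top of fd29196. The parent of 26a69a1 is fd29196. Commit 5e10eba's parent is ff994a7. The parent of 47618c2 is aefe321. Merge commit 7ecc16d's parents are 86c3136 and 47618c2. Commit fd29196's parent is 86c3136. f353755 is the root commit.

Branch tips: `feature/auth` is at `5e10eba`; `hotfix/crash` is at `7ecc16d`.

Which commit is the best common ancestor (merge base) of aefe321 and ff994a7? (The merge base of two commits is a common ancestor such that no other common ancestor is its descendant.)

f353755

Ancestors of aefe321: {aefe321, f353755}.
Ancestors of ff994a7: {86c3136, f353755, fd29196, ff994a7}.
Common ancestors: {f353755}.
The only common ancestor is f353755, so it is the merge base.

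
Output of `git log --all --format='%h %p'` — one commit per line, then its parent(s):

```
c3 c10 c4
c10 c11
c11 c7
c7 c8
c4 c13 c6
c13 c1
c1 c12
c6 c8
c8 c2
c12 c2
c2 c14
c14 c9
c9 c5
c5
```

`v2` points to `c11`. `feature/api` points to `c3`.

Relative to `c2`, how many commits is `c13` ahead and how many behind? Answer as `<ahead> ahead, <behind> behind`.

3 ahead, 0 behind

Reachable from c13: {c1, c12, c13, c14, c2, c5, c9}.
Reachable from c2: {c14, c2, c5, c9}.
Only in c13's history (ahead): {c1, c12, c13} — 3.
Only in c2's history (behind): {} — 0.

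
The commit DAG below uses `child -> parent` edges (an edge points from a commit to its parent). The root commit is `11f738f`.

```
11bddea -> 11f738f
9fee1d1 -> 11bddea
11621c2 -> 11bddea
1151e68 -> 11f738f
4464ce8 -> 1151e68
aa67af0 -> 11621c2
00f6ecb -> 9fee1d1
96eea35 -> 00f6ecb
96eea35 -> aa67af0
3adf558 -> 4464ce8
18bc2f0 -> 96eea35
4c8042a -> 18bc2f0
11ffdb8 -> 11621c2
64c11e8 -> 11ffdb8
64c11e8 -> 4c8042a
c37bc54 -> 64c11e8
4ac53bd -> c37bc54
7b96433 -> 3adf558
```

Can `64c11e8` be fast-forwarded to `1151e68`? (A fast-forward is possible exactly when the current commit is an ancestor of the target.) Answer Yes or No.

A fast-forward from 64c11e8 to 1151e68 is possible iff 64c11e8 is an ancestor of 1151e68.
Ancestors of 1151e68: {1151e68, 11f738f}.
64c11e8 is not among them, so fast-forward is not possible.

No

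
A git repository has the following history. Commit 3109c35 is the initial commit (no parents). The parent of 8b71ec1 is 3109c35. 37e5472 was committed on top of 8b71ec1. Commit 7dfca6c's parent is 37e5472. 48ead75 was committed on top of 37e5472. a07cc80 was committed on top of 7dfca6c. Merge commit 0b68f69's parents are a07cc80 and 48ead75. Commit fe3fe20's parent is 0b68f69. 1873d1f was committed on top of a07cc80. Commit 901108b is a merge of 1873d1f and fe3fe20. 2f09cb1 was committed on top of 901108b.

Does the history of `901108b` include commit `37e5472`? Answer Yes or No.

Ancestors of 901108b (commits reachable by following parents): {0b68f69, 1873d1f, 3109c35, 37e5472, 48ead75, 7dfca6c, 8b71ec1, 901108b, a07cc80, fe3fe20}.
37e5472 is in that set, so it is an ancestor of 901108b.

Yes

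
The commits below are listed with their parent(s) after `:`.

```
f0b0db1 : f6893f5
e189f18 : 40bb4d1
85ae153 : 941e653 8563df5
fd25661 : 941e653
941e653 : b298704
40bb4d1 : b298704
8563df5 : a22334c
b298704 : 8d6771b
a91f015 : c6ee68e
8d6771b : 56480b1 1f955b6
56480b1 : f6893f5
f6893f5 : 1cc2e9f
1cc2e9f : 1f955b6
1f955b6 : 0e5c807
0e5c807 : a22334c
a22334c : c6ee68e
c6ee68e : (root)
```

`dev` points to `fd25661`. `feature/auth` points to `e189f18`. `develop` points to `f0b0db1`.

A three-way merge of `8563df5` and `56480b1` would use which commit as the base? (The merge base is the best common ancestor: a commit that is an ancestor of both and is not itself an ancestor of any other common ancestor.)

Ancestors of 8563df5: {8563df5, a22334c, c6ee68e}.
Ancestors of 56480b1: {0e5c807, 1cc2e9f, 1f955b6, 56480b1, a22334c, c6ee68e, f6893f5}.
Common ancestors: {a22334c, c6ee68e}.
Among these, a22334c is not an ancestor of any other common ancestor — it is the merge base.

a22334c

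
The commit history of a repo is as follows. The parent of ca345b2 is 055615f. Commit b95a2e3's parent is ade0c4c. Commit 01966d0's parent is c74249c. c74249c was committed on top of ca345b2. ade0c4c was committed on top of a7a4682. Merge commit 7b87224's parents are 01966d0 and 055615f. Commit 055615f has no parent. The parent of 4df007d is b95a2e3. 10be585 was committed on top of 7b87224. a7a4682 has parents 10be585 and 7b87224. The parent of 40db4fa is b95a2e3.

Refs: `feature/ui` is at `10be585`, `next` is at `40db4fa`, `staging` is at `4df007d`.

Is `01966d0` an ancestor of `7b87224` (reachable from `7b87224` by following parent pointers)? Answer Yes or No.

Ancestors of 7b87224 (commits reachable by following parents): {01966d0, 055615f, 7b87224, c74249c, ca345b2}.
01966d0 is in that set, so it is an ancestor of 7b87224.

Yes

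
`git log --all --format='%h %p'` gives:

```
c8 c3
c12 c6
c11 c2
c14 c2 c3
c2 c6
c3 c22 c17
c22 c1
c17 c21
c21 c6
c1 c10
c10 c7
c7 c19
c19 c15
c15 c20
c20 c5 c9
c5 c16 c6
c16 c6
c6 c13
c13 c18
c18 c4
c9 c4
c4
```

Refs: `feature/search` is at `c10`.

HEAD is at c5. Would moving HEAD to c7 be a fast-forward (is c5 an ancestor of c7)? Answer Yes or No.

A fast-forward from c5 to c7 is possible iff c5 is an ancestor of c7.
Ancestors of c7: {c13, c15, c16, c18, c19, c20, c4, c5, c6, c7, c9}.
c5 is among them, so fast-forward is possible.

Yes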